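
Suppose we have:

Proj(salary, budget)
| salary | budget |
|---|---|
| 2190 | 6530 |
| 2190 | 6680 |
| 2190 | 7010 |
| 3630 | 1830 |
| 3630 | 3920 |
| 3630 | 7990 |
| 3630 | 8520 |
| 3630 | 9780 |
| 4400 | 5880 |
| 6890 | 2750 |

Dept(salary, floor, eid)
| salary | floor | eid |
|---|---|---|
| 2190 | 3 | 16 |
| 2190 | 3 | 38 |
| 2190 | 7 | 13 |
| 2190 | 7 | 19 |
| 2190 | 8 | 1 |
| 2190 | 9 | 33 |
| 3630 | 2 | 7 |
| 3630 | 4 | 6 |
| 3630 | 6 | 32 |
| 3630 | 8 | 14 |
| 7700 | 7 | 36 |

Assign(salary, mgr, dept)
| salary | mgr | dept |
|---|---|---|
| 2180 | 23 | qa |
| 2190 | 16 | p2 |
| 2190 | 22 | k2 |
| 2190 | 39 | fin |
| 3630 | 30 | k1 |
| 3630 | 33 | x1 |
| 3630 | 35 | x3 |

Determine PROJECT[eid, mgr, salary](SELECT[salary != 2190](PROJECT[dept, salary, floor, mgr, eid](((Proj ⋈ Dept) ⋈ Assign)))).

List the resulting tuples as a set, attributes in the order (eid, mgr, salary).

{(14, 30, 3630), (14, 33, 3630), (14, 35, 3630), (32, 30, 3630), (32, 33, 3630), (32, 35, 3630), (6, 30, 3630), (6, 33, 3630), (6, 35, 3630), (7, 30, 3630), (7, 33, 3630), (7, 35, 3630)}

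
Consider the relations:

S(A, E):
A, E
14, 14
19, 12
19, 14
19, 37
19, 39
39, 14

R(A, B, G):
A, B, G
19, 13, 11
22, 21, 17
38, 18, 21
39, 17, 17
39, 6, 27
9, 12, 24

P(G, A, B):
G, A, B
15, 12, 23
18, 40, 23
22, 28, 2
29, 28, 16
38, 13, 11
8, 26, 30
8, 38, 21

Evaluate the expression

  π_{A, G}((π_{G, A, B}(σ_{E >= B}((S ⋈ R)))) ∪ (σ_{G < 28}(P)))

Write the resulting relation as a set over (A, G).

Natural join on A: {(19, 12, 13, 11), (19, 14, 13, 11), (19, 37, 13, 11), (19, 39, 13, 11), (39, 14, 17, 17), (39, 14, 6, 27)}
σ[E >= B]: keep tuples satisfying E >= B → {(19, 14, 13, 11), (19, 37, 13, 11), (19, 39, 13, 11), (39, 14, 6, 27)}
Projecting to G, A, B (2 duplicate(s) eliminated): {(11, 19, 13), (27, 39, 6)}
σ[G < 28]: keep tuples satisfying G < 28 → {(15, 12, 23), (18, 40, 23), (22, 28, 2), (8, 26, 30), (8, 38, 21)}
Taking the union: {(11, 19, 13), (15, 12, 23), (18, 40, 23), (22, 28, 2), (27, 39, 6), (8, 26, 30), (8, 38, 21)}
Projecting to A, G: {(12, 15), (19, 11), (26, 8), (28, 22), (38, 8), (39, 27), (40, 18)}

{(12, 15), (19, 11), (26, 8), (28, 22), (38, 8), (39, 27), (40, 18)}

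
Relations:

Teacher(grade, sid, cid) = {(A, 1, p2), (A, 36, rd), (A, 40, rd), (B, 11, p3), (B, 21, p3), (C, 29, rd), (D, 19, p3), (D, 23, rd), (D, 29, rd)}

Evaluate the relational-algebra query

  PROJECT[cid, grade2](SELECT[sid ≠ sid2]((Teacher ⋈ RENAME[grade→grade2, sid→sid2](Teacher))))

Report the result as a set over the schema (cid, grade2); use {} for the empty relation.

ρ[grade→grade2, sid→sid2]: schema becomes (grade2, sid2, cid); tuples unchanged.
Teacher ⋈ RENAME[grade→grade2, sid→sid2](Teacher) (natural join on cid): {(A, 1, p2, A, 1), (A, 36, rd, A, 36), (A, 36, rd, A, 40), (A, 36, rd, C, 29), (A, 36, rd, D, 23), (A, 36, rd, D, 29), (A, 40, rd, A, 36), (A, 40, rd, A, 40), (A, 40, rd, C, 29), (A, 40, rd, D, 23), (A, 40, rd, D, 29), (B, 11, p3, B, 11), (B, 11, p3, B, 21), (B, 11, p3, D, 19), (B, 21, p3, B, 11), (B, 21, p3, B, 21), (B, 21, p3, D, 19), (C, 29, rd, A, 36), (C, 29, rd, A, 40), (C, 29, rd, C, 29), (C, 29, rd, D, 23), (C, 29, rd, D, 29), (D, 19, p3, B, 11), (D, 19, p3, B, 21), (D, 19, p3, D, 19), (D, 23, rd, A, 36), (D, 23, rd, A, 40), (D, 23, rd, C, 29), (D, 23, rd, D, 23), (D, 23, rd, D, 29), (D, 29, rd, A, 36), (D, 29, rd, A, 40), (D, 29, rd, C, 29), (D, 29, rd, D, 23), (D, 29, rd, D, 29)}
σ[sid ≠ sid2]: keep tuples satisfying sid ≠ sid2 → {(A, 36, rd, A, 40), (A, 36, rd, C, 29), (A, 36, rd, D, 23), (A, 36, rd, D, 29), (A, 40, rd, A, 36), (A, 40, rd, C, 29), (A, 40, rd, D, 23), (A, 40, rd, D, 29), (B, 11, p3, B, 21), (B, 11, p3, D, 19), (B, 21, p3, B, 11), (B, 21, p3, D, 19), (C, 29, rd, A, 36), (C, 29, rd, A, 40), (C, 29, rd, D, 23), (D, 19, p3, B, 11), (D, 19, p3, B, 21), (D, 23, rd, A, 36), (D, 23, rd, A, 40), (D, 23, rd, C, 29), (D, 23, rd, D, 29), (D, 29, rd, A, 36), (D, 29, rd, A, 40), (D, 29, rd, D, 23)}
Projecting to cid, grade2 (19 duplicate(s) eliminated): {(p3, B), (p3, D), (rd, A), (rd, C), (rd, D)}

{(p3, B), (p3, D), (rd, A), (rd, C), (rd, D)}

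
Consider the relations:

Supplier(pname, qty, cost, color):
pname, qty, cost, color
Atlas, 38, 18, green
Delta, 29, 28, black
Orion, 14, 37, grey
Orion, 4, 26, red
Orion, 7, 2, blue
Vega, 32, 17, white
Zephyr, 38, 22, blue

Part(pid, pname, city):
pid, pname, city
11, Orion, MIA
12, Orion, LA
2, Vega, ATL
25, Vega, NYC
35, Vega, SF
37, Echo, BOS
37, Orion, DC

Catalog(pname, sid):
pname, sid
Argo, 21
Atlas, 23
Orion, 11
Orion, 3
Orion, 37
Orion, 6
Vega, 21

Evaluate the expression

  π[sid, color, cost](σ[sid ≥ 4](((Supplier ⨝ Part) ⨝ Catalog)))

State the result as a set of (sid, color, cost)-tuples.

Joining Supplier and Part on pname yields {(Orion, 14, 37, grey, 11, MIA), (Orion, 14, 37, grey, 12, LA), (Orion, 14, 37, grey, 37, DC), (Orion, 4, 26, red, 11, MIA), (Orion, 4, 26, red, 12, LA), (Orion, 4, 26, red, 37, DC), (Orion, 7, 2, blue, 11, MIA), (Orion, 7, 2, blue, 12, LA), (Orion, 7, 2, blue, 37, DC), (Vega, 32, 17, white, 2, ATL), (Vega, 32, 17, white, 25, NYC), (Vega, 32, 17, white, 35, SF)}.
Joining (Supplier ⨝ Part) and Catalog on pname yields {(Orion, 14, 37, grey, 11, MIA, 11), (Orion, 14, 37, grey, 11, MIA, 3), (Orion, 14, 37, grey, 11, MIA, 37), (Orion, 14, 37, grey, 11, MIA, 6), (Orion, 14, 37, grey, 12, LA, 11), (Orion, 14, 37, grey, 12, LA, 3), (Orion, 14, 37, grey, 12, LA, 37), (Orion, 14, 37, grey, 12, LA, 6), (Orion, 14, 37, grey, 37, DC, 11), (Orion, 14, 37, grey, 37, DC, 3), (Orion, 14, 37, grey, 37, DC, 37), (Orion, 14, 37, grey, 37, DC, 6), (Orion, 4, 26, red, 11, MIA, 11), (Orion, 4, 26, red, 11, MIA, 3), (Orion, 4, 26, red, 11, MIA, 37), (Orion, 4, 26, red, 11, MIA, 6), (Orion, 4, 26, red, 12, LA, 11), (Orion, 4, 26, red, 12, LA, 3), (Orion, 4, 26, red, 12, LA, 37), (Orion, 4, 26, red, 12, LA, 6), (Orion, 4, 26, red, 37, DC, 11), (Orion, 4, 26, red, 37, DC, 3), (Orion, 4, 26, red, 37, DC, 37), (Orion, 4, 26, red, 37, DC, 6), (Orion, 7, 2, blue, 11, MIA, 11), (Orion, 7, 2, blue, 11, MIA, 3), (Orion, 7, 2, blue, 11, MIA, 37), (Orion, 7, 2, blue, 11, MIA, 6), (Orion, 7, 2, blue, 12, LA, 11), (Orion, 7, 2, blue, 12, LA, 3), (Orion, 7, 2, blue, 12, LA, 37), (Orion, 7, 2, blue, 12, LA, 6), (Orion, 7, 2, blue, 37, DC, 11), (Orion, 7, 2, blue, 37, DC, 3), (Orion, 7, 2, blue, 37, DC, 37), (Orion, 7, 2, blue, 37, DC, 6), (Vega, 32, 17, white, 2, ATL, 21), (Vega, 32, 17, white, 25, NYC, 21), (Vega, 32, 17, white, 35, SF, 21)}.
Selection sid ≥ 4: {(Orion, 14, 37, grey, 11, MIA, 11), (Orion, 14, 37, grey, 11, MIA, 37), (Orion, 14, 37, grey, 11, MIA, 6), (Orion, 14, 37, grey, 12, LA, 11), (Orion, 14, 37, grey, 12, LA, 37), (Orion, 14, 37, grey, 12, LA, 6), (Orion, 14, 37, grey, 37, DC, 11), (Orion, 14, 37, grey, 37, DC, 37), (Orion, 14, 37, grey, 37, DC, 6), (Orion, 4, 26, red, 11, MIA, 11), (Orion, 4, 26, red, 11, MIA, 37), (Orion, 4, 26, red, 11, MIA, 6), (Orion, 4, 26, red, 12, LA, 11), (Orion, 4, 26, red, 12, LA, 37), (Orion, 4, 26, red, 12, LA, 6), (Orion, 4, 26, red, 37, DC, 11), (Orion, 4, 26, red, 37, DC, 37), (Orion, 4, 26, red, 37, DC, 6), (Orion, 7, 2, blue, 11, MIA, 11), (Orion, 7, 2, blue, 11, MIA, 37), (Orion, 7, 2, blue, 11, MIA, 6), (Orion, 7, 2, blue, 12, LA, 11), (Orion, 7, 2, blue, 12, LA, 37), (Orion, 7, 2, blue, 12, LA, 6), (Orion, 7, 2, blue, 37, DC, 11), (Orion, 7, 2, blue, 37, DC, 37), (Orion, 7, 2, blue, 37, DC, 6), (Vega, 32, 17, white, 2, ATL, 21), (Vega, 32, 17, white, 25, NYC, 21), (Vega, 32, 17, white, 35, SF, 21)}
Projecting to sid, color, cost (20 duplicate(s) eliminated): {(11, blue, 2), (11, grey, 37), (11, red, 26), (21, white, 17), (37, blue, 2), (37, grey, 37), (37, red, 26), (6, blue, 2), (6, grey, 37), (6, red, 26)}

{(11, blue, 2), (11, grey, 37), (11, red, 26), (21, white, 17), (37, blue, 2), (37, grey, 37), (37, red, 26), (6, blue, 2), (6, grey, 37), (6, red, 26)}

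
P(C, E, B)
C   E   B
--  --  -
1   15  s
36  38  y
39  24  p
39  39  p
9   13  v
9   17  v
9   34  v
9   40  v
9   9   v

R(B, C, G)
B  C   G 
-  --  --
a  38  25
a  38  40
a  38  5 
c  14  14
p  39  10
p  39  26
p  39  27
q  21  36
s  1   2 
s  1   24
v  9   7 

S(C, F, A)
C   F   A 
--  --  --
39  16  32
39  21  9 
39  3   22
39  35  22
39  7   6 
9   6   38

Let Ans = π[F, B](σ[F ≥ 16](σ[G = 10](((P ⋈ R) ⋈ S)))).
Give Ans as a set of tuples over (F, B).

{(16, p), (21, p), (35, p)}

Natural join on C, B: {(1, 15, s, 2), (1, 15, s, 24), (39, 24, p, 10), (39, 24, p, 26), (39, 24, p, 27), (39, 39, p, 10), (39, 39, p, 26), (39, 39, p, 27), (9, 13, v, 7), (9, 17, v, 7), (9, 34, v, 7), (9, 40, v, 7), (9, 9, v, 7)}
Natural join on C: {(39, 24, p, 10, 16, 32), (39, 24, p, 10, 21, 9), (39, 24, p, 10, 3, 22), (39, 24, p, 10, 35, 22), (39, 24, p, 10, 7, 6), (39, 24, p, 26, 16, 32), (39, 24, p, 26, 21, 9), (39, 24, p, 26, 3, 22), (39, 24, p, 26, 35, 22), (39, 24, p, 26, 7, 6), (39, 24, p, 27, 16, 32), (39, 24, p, 27, 21, 9), (39, 24, p, 27, 3, 22), (39, 24, p, 27, 35, 22), (39, 24, p, 27, 7, 6), (39, 39, p, 10, 16, 32), (39, 39, p, 10, 21, 9), (39, 39, p, 10, 3, 22), (39, 39, p, 10, 35, 22), (39, 39, p, 10, 7, 6), (39, 39, p, 26, 16, 32), (39, 39, p, 26, 21, 9), (39, 39, p, 26, 3, 22), (39, 39, p, 26, 35, 22), (39, 39, p, 26, 7, 6), (39, 39, p, 27, 16, 32), (39, 39, p, 27, 21, 9), (39, 39, p, 27, 3, 22), (39, 39, p, 27, 35, 22), (39, 39, p, 27, 7, 6), (9, 13, v, 7, 6, 38), (9, 17, v, 7, 6, 38), (9, 34, v, 7, 6, 38), (9, 40, v, 7, 6, 38), (9, 9, v, 7, 6, 38)}
σ[G = 10]: keep tuples satisfying G = 10 → {(39, 24, p, 10, 16, 32), (39, 24, p, 10, 21, 9), (39, 24, p, 10, 3, 22), (39, 24, p, 10, 35, 22), (39, 24, p, 10, 7, 6), (39, 39, p, 10, 16, 32), (39, 39, p, 10, 21, 9), (39, 39, p, 10, 3, 22), (39, 39, p, 10, 35, 22), (39, 39, p, 10, 7, 6)}
σ[F ≥ 16]: keep tuples satisfying F ≥ 16 → {(39, 24, p, 10, 16, 32), (39, 24, p, 10, 21, 9), (39, 24, p, 10, 35, 22), (39, 39, p, 10, 16, 32), (39, 39, p, 10, 21, 9), (39, 39, p, 10, 35, 22)}
π_{F, B} gives {(16, p), (21, p), (35, p)} (3 duplicate(s) eliminated).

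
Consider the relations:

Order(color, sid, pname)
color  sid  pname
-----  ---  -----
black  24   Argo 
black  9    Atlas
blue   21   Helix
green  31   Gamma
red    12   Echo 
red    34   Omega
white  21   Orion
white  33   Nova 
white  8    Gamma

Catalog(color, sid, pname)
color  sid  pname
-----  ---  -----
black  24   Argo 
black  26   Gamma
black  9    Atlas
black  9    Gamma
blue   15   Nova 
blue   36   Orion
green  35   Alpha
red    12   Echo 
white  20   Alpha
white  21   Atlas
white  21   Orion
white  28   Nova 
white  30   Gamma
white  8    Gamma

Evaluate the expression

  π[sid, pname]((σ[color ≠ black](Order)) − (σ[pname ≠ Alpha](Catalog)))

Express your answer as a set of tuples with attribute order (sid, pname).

{(21, Helix), (31, Gamma), (33, Nova), (34, Omega)}

Filtering on color ≠ black leaves {(blue, 21, Helix), (green, 31, Gamma), (red, 12, Echo), (red, 34, Omega), (white, 21, Orion), (white, 33, Nova), (white, 8, Gamma)}.
Filtering on pname ≠ Alpha leaves {(black, 24, Argo), (black, 26, Gamma), (black, 9, Atlas), (black, 9, Gamma), (blue, 15, Nova), (blue, 36, Orion), (red, 12, Echo), (white, 21, Atlas), (white, 21, Orion), (white, 28, Nova), (white, 30, Gamma), (white, 8, Gamma)}.
Taking the difference: {(blue, 21, Helix), (green, 31, Gamma), (red, 34, Omega), (white, 33, Nova)}
π[sid, pname]: project onto (sid, pname) → {(21, Helix), (31, Gamma), (33, Nova), (34, Omega)}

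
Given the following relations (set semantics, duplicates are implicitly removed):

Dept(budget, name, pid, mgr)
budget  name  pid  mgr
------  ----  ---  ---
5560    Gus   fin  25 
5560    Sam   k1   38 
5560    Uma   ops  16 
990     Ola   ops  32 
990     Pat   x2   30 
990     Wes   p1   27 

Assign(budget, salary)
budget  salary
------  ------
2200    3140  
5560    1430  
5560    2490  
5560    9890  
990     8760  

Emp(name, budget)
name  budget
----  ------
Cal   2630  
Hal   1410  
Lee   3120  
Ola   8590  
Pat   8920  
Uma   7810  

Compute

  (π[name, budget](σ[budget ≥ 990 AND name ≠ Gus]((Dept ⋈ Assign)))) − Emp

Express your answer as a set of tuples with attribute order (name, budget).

{(Ola, 990), (Pat, 990), (Sam, 5560), (Uma, 5560), (Wes, 990)}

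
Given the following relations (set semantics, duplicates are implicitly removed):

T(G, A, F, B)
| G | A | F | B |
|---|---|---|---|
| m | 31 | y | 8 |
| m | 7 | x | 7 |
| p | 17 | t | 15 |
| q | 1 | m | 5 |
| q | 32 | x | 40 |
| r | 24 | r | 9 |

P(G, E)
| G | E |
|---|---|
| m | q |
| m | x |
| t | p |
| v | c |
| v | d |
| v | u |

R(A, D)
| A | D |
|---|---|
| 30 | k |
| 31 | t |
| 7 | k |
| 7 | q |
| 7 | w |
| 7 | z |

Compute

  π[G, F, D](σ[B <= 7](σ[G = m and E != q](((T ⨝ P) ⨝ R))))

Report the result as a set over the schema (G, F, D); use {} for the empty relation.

Joining T and P on G yields {(m, 31, y, 8, q), (m, 31, y, 8, x), (m, 7, x, 7, q), (m, 7, x, 7, x)}.
Joining (T ⨝ P) and R on A yields {(m, 31, y, 8, q, t), (m, 31, y, 8, x, t), (m, 7, x, 7, q, k), (m, 7, x, 7, q, q), (m, 7, x, 7, q, w), (m, 7, x, 7, q, z), (m, 7, x, 7, x, k), (m, 7, x, 7, x, q), (m, 7, x, 7, x, w), (m, 7, x, 7, x, z)}.
Apply σ_{G = m and E != q}; surviving tuples: {(m, 31, y, 8, x, t), (m, 7, x, 7, x, k), (m, 7, x, 7, x, q), (m, 7, x, 7, x, w), (m, 7, x, 7, x, z)}
Apply σ_{B <= 7}; surviving tuples: {(m, 7, x, 7, x, k), (m, 7, x, 7, x, q), (m, 7, x, 7, x, w), (m, 7, x, 7, x, z)}
π[G, F, D]: project onto (G, F, D) → {(m, x, k), (m, x, q), (m, x, w), (m, x, z)}

{(m, x, k), (m, x, q), (m, x, w), (m, x, z)}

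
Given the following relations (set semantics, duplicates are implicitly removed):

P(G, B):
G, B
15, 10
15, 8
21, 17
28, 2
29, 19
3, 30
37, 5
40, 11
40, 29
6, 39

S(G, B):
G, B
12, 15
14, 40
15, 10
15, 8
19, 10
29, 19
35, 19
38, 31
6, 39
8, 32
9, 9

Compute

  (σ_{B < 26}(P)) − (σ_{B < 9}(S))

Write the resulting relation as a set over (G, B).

Filtering on B < 26 leaves {(15, 10), (15, 8), (21, 17), (28, 2), (29, 19), (37, 5), (40, 11)}.
Filtering on B < 9 leaves {(15, 8)}.
Difference: {(15, 10), (15, 8), (21, 17), (28, 2), (29, 19), (37, 5), (40, 11)} with {(15, 8)} → {(15, 10), (21, 17), (28, 2), (29, 19), (37, 5), (40, 11)}

{(15, 10), (21, 17), (28, 2), (29, 19), (37, 5), (40, 11)}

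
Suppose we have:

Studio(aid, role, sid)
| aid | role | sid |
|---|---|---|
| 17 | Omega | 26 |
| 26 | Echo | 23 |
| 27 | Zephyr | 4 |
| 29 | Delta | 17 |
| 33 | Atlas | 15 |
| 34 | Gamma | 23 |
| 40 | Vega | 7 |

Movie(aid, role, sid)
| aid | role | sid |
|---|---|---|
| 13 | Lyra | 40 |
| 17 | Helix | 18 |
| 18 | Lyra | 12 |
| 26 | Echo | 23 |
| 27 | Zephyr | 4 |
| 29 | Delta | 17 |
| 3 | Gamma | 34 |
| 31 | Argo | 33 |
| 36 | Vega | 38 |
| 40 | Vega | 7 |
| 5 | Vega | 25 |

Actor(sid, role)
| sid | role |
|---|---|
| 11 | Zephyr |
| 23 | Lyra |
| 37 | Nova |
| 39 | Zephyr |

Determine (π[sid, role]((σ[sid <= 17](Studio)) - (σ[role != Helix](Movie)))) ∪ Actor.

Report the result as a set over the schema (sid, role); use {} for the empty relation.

{(11, Zephyr), (15, Atlas), (23, Lyra), (37, Nova), (39, Zephyr)}

Selection sid <= 17: {(27, Zephyr, 4), (29, Delta, 17), (33, Atlas, 15), (40, Vega, 7)}
Selection role != Helix: {(13, Lyra, 40), (18, Lyra, 12), (26, Echo, 23), (27, Zephyr, 4), (29, Delta, 17), (3, Gamma, 34), (31, Argo, 33), (36, Vega, 38), (40, Vega, 7), (5, Vega, 25)}
Taking the difference: {(33, Atlas, 15)}
Projecting to sid, role: {(15, Atlas)}
Taking the union: {(11, Zephyr), (15, Atlas), (23, Lyra), (37, Nova), (39, Zephyr)}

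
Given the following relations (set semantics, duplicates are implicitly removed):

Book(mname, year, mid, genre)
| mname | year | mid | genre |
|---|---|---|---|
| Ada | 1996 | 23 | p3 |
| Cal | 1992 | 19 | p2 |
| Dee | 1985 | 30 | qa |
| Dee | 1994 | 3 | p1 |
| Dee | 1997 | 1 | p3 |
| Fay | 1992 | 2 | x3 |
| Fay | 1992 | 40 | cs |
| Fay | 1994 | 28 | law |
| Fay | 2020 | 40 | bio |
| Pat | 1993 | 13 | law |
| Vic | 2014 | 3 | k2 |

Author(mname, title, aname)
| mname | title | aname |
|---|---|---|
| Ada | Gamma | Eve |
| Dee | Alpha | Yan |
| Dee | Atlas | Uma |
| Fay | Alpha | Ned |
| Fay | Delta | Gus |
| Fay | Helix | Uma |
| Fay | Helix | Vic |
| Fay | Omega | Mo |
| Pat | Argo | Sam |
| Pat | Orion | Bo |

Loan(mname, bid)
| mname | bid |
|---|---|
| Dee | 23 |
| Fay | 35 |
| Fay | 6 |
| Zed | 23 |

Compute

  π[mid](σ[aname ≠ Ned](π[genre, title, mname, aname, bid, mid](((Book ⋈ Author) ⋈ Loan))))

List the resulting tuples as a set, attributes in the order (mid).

{1, 2, 28, 3, 30, 40}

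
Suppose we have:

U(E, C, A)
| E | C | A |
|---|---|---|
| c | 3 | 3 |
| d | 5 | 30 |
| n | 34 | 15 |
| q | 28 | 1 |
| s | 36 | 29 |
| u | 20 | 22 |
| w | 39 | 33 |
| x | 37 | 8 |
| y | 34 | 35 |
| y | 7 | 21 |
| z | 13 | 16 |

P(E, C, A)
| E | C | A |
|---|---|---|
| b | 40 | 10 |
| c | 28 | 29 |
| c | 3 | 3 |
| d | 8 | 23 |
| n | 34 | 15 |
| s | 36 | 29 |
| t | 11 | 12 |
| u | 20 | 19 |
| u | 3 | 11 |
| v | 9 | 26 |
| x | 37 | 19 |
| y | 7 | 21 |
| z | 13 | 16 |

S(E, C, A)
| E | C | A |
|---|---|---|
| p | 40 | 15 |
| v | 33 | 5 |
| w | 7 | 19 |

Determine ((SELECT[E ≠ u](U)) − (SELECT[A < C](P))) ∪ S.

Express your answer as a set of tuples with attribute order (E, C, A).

Apply σ_{E ≠ u}; surviving tuples: {(c, 3, 3), (d, 5, 30), (n, 34, 15), (q, 28, 1), (s, 36, 29), (w, 39, 33), (x, 37, 8), (y, 34, 35), (y, 7, 21), (z, 13, 16)}
Apply σ_{A < C}; surviving tuples: {(b, 40, 10), (n, 34, 15), (s, 36, 29), (u, 20, 19), (x, 37, 19)}
Difference: {(c, 3, 3), (d, 5, 30), (n, 34, 15), (q, 28, 1), (s, 36, 29), (w, 39, 33), (x, 37, 8), (y, 34, 35), (y, 7, 21), (z, 13, 16)} with {(b, 40, 10), (n, 34, 15), (s, 36, 29), (u, 20, 19), (x, 37, 19)} → {(c, 3, 3), (d, 5, 30), (q, 28, 1), (w, 39, 33), (x, 37, 8), (y, 34, 35), (y, 7, 21), (z, 13, 16)}
Union: {(c, 3, 3), (d, 5, 30), (q, 28, 1), (w, 39, 33), (x, 37, 8), (y, 34, 35), (y, 7, 21), (z, 13, 16)} with {(p, 40, 15), (v, 33, 5), (w, 7, 19)} → {(c, 3, 3), (d, 5, 30), (p, 40, 15), (q, 28, 1), (v, 33, 5), (w, 39, 33), (w, 7, 19), (x, 37, 8), (y, 34, 35), (y, 7, 21), (z, 13, 16)}

{(c, 3, 3), (d, 5, 30), (p, 40, 15), (q, 28, 1), (v, 33, 5), (w, 39, 33), (w, 7, 19), (x, 37, 8), (y, 34, 35), (y, 7, 21), (z, 13, 16)}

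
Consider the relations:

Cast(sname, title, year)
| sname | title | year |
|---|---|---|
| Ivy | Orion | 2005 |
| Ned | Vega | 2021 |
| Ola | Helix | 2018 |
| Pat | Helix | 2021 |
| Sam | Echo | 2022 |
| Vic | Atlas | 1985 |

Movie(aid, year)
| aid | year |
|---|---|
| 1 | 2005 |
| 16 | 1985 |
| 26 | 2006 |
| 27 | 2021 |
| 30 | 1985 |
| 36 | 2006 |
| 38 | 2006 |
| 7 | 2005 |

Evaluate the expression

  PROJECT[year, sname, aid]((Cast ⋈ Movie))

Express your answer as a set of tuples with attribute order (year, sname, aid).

Natural join on year: {(Ivy, Orion, 2005, 1), (Ivy, Orion, 2005, 7), (Ned, Vega, 2021, 27), (Pat, Helix, 2021, 27), (Vic, Atlas, 1985, 16), (Vic, Atlas, 1985, 30)}
Projecting to year, sname, aid: {(1985, Vic, 16), (1985, Vic, 30), (2005, Ivy, 1), (2005, Ivy, 7), (2021, Ned, 27), (2021, Pat, 27)}

{(1985, Vic, 16), (1985, Vic, 30), (2005, Ivy, 1), (2005, Ivy, 7), (2021, Ned, 27), (2021, Pat, 27)}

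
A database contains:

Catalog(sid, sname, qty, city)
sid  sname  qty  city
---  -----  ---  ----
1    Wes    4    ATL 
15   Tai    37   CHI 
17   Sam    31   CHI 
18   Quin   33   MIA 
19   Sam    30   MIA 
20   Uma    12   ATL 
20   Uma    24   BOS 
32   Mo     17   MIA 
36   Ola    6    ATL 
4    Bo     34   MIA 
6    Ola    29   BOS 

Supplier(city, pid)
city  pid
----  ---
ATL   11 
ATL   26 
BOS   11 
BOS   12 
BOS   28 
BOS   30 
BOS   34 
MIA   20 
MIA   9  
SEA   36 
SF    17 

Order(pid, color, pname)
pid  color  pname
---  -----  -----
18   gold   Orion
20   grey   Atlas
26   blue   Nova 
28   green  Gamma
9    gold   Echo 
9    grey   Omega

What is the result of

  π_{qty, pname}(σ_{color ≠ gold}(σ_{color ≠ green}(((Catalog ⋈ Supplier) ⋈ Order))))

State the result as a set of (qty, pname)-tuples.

Catalog ⋈ Supplier (natural join on city): {(1, Wes, 4, ATL, 11), (1, Wes, 4, ATL, 26), (18, Quin, 33, MIA, 20), (18, Quin, 33, MIA, 9), (19, Sam, 30, MIA, 20), (19, Sam, 30, MIA, 9), (20, Uma, 12, ATL, 11), (20, Uma, 12, ATL, 26), (20, Uma, 24, BOS, 11), (20, Uma, 24, BOS, 12), (20, Uma, 24, BOS, 28), (20, Uma, 24, BOS, 30), (20, Uma, 24, BOS, 34), (32, Mo, 17, MIA, 20), (32, Mo, 17, MIA, 9), (36, Ola, 6, ATL, 11), (36, Ola, 6, ATL, 26), (4, Bo, 34, MIA, 20), (4, Bo, 34, MIA, 9), (6, Ola, 29, BOS, 11), (6, Ola, 29, BOS, 12), (6, Ola, 29, BOS, 28), (6, Ola, 29, BOS, 30), (6, Ola, 29, BOS, 34)}
(Catalog ⋈ Supplier) ⋈ Order (natural join on pid): {(1, Wes, 4, ATL, 26, blue, Nova), (18, Quin, 33, MIA, 20, grey, Atlas), (18, Quin, 33, MIA, 9, gold, Echo), (18, Quin, 33, MIA, 9, grey, Omega), (19, Sam, 30, MIA, 20, grey, Atlas), (19, Sam, 30, MIA, 9, gold, Echo), (19, Sam, 30, MIA, 9, grey, Omega), (20, Uma, 12, ATL, 26, blue, Nova), (20, Uma, 24, BOS, 28, green, Gamma), (32, Mo, 17, MIA, 20, grey, Atlas), (32, Mo, 17, MIA, 9, gold, Echo), (32, Mo, 17, MIA, 9, grey, Omega), (36, Ola, 6, ATL, 26, blue, Nova), (4, Bo, 34, MIA, 20, grey, Atlas), (4, Bo, 34, MIA, 9, gold, Echo), (4, Bo, 34, MIA, 9, grey, Omega), (6, Ola, 29, BOS, 28, green, Gamma)}
Apply σ_{color ≠ green}; surviving tuples: {(1, Wes, 4, ATL, 26, blue, Nova), (18, Quin, 33, MIA, 20, grey, Atlas), (18, Quin, 33, MIA, 9, gold, Echo), (18, Quin, 33, MIA, 9, grey, Omega), (19, Sam, 30, MIA, 20, grey, Atlas), (19, Sam, 30, MIA, 9, gold, Echo), (19, Sam, 30, MIA, 9, grey, Omega), (20, Uma, 12, ATL, 26, blue, Nova), (32, Mo, 17, MIA, 20, grey, Atlas), (32, Mo, 17, MIA, 9, gold, Echo), (32, Mo, 17, MIA, 9, grey, Omega), (36, Ola, 6, ATL, 26, blue, Nova), (4, Bo, 34, MIA, 20, grey, Atlas), (4, Bo, 34, MIA, 9, gold, Echo), (4, Bo, 34, MIA, 9, grey, Omega)}
Apply σ_{color ≠ gold}; surviving tuples: {(1, Wes, 4, ATL, 26, blue, Nova), (18, Quin, 33, MIA, 20, grey, Atlas), (18, Quin, 33, MIA, 9, grey, Omega), (19, Sam, 30, MIA, 20, grey, Atlas), (19, Sam, 30, MIA, 9, grey, Omega), (20, Uma, 12, ATL, 26, blue, Nova), (32, Mo, 17, MIA, 20, grey, Atlas), (32, Mo, 17, MIA, 9, grey, Omega), (36, Ola, 6, ATL, 26, blue, Nova), (4, Bo, 34, MIA, 20, grey, Atlas), (4, Bo, 34, MIA, 9, grey, Omega)}
π[qty, pname]: project onto (qty, pname) → {(12, Nova), (17, Atlas), (17, Omega), (30, Atlas), (30, Omega), (33, Atlas), (33, Omega), (34, Atlas), (34, Omega), (4, Nova), (6, Nova)}

{(12, Nova), (17, Atlas), (17, Omega), (30, Atlas), (30, Omega), (33, Atlas), (33, Omega), (34, Atlas), (34, Omega), (4, Nova), (6, Nova)}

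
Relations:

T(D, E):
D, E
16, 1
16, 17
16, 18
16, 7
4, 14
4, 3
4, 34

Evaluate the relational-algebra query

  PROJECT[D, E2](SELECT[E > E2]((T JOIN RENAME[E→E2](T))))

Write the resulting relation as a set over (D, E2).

{(16, 1), (16, 17), (16, 7), (4, 14), (4, 3)}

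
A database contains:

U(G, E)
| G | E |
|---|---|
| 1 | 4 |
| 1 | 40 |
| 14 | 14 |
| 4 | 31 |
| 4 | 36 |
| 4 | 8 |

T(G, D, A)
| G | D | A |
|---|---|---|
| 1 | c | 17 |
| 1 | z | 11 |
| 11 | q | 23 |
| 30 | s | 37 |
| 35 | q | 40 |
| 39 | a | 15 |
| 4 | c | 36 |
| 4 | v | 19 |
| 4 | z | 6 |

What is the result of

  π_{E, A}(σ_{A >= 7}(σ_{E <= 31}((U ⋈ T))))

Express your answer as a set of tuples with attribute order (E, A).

{(31, 19), (31, 36), (4, 11), (4, 17), (8, 19), (8, 36)}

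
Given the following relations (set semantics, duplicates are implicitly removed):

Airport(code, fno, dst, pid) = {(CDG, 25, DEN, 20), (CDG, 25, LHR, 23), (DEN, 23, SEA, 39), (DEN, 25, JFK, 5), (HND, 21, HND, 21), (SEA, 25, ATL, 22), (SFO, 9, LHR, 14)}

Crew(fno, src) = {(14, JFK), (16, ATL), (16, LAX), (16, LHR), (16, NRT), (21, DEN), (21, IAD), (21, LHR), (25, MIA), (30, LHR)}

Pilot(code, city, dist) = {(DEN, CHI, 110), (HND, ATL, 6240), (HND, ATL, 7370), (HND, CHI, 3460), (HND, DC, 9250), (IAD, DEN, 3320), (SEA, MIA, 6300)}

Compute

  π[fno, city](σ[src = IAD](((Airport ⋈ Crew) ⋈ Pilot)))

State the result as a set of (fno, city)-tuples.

{(21, ATL), (21, CHI), (21, DC)}

Airport ⋈ Crew (natural join on fno): {(CDG, 25, DEN, 20, MIA), (CDG, 25, LHR, 23, MIA), (DEN, 25, JFK, 5, MIA), (HND, 21, HND, 21, DEN), (HND, 21, HND, 21, IAD), (HND, 21, HND, 21, LHR), (SEA, 25, ATL, 22, MIA)}
(Airport ⋈ Crew) ⋈ Pilot (natural join on code): {(DEN, 25, JFK, 5, MIA, CHI, 110), (HND, 21, HND, 21, DEN, ATL, 6240), (HND, 21, HND, 21, DEN, ATL, 7370), (HND, 21, HND, 21, DEN, CHI, 3460), (HND, 21, HND, 21, DEN, DC, 9250), (HND, 21, HND, 21, IAD, ATL, 6240), (HND, 21, HND, 21, IAD, ATL, 7370), (HND, 21, HND, 21, IAD, CHI, 3460), (HND, 21, HND, 21, IAD, DC, 9250), (HND, 21, HND, 21, LHR, ATL, 6240), (HND, 21, HND, 21, LHR, ATL, 7370), (HND, 21, HND, 21, LHR, CHI, 3460), (HND, 21, HND, 21, LHR, DC, 9250), (SEA, 25, ATL, 22, MIA, MIA, 6300)}
Selection src = IAD: {(HND, 21, HND, 21, IAD, ATL, 6240), (HND, 21, HND, 21, IAD, ATL, 7370), (HND, 21, HND, 21, IAD, CHI, 3460), (HND, 21, HND, 21, IAD, DC, 9250)}
π[fno, city]: project onto (fno, city) (1 duplicate(s) eliminated) → {(21, ATL), (21, CHI), (21, DC)}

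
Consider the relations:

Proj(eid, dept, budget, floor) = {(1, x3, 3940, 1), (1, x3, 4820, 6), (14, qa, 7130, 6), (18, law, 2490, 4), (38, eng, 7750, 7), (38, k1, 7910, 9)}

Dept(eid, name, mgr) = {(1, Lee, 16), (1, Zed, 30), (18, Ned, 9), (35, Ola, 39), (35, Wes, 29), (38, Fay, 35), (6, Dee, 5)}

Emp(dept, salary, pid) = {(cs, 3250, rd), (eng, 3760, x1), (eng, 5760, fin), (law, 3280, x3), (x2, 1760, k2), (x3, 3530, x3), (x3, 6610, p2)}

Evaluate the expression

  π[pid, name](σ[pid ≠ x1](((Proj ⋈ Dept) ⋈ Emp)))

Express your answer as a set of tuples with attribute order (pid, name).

{(fin, Fay), (p2, Lee), (p2, Zed), (x3, Lee), (x3, Ned), (x3, Zed)}

Joining Proj and Dept on eid yields {(1, x3, 3940, 1, Lee, 16), (1, x3, 3940, 1, Zed, 30), (1, x3, 4820, 6, Lee, 16), (1, x3, 4820, 6, Zed, 30), (18, law, 2490, 4, Ned, 9), (38, eng, 7750, 7, Fay, 35), (38, k1, 7910, 9, Fay, 35)}.
Joining (Proj ⋈ Dept) and Emp on dept yields {(1, x3, 3940, 1, Lee, 16, 3530, x3), (1, x3, 3940, 1, Lee, 16, 6610, p2), (1, x3, 3940, 1, Zed, 30, 3530, x3), (1, x3, 3940, 1, Zed, 30, 6610, p2), (1, x3, 4820, 6, Lee, 16, 3530, x3), (1, x3, 4820, 6, Lee, 16, 6610, p2), (1, x3, 4820, 6, Zed, 30, 3530, x3), (1, x3, 4820, 6, Zed, 30, 6610, p2), (18, law, 2490, 4, Ned, 9, 3280, x3), (38, eng, 7750, 7, Fay, 35, 3760, x1), (38, eng, 7750, 7, Fay, 35, 5760, fin)}.
σ[pid ≠ x1]: keep tuples satisfying pid ≠ x1 → {(1, x3, 3940, 1, Lee, 16, 3530, x3), (1, x3, 3940, 1, Lee, 16, 6610, p2), (1, x3, 3940, 1, Zed, 30, 3530, x3), (1, x3, 3940, 1, Zed, 30, 6610, p2), (1, x3, 4820, 6, Lee, 16, 3530, x3), (1, x3, 4820, 6, Lee, 16, 6610, p2), (1, x3, 4820, 6, Zed, 30, 3530, x3), (1, x3, 4820, 6, Zed, 30, 6610, p2), (18, law, 2490, 4, Ned, 9, 3280, x3), (38, eng, 7750, 7, Fay, 35, 5760, fin)}
π_{pid, name} gives {(fin, Fay), (p2, Lee), (p2, Zed), (x3, Lee), (x3, Ned), (x3, Zed)} (4 duplicate(s) eliminated).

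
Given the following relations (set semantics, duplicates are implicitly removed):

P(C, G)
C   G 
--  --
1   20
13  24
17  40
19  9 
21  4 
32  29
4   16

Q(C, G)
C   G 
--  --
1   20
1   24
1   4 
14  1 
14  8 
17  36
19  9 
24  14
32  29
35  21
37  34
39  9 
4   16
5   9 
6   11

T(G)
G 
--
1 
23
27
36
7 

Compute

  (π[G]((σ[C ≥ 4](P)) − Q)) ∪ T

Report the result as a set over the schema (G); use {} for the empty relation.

Selection C ≥ 4: {(13, 24), (17, 40), (19, 9), (21, 4), (32, 29), (4, 16)}
Set difference of the two operands is {(13, 24), (17, 40), (21, 4)}.
π_{G} gives {24, 4, 40}.
Set union of the two operands is {1, 23, 24, 27, 36, 4, 40, 7}.

{1, 23, 24, 27, 36, 4, 40, 7}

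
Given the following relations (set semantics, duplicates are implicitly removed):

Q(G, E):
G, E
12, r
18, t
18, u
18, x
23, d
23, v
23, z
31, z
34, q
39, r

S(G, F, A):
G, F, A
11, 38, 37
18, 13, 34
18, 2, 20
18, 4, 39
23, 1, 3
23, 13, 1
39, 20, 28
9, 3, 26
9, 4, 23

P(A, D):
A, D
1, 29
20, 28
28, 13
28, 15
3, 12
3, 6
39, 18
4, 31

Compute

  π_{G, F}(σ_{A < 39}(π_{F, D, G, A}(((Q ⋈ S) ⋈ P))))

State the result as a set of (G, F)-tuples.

{(18, 2), (23, 1), (23, 13), (39, 20)}

Natural join on G: {(18, t, 13, 34), (18, t, 2, 20), (18, t, 4, 39), (18, u, 13, 34), (18, u, 2, 20), (18, u, 4, 39), (18, x, 13, 34), (18, x, 2, 20), (18, x, 4, 39), (23, d, 1, 3), (23, d, 13, 1), (23, v, 1, 3), (23, v, 13, 1), (23, z, 1, 3), (23, z, 13, 1), (39, r, 20, 28)}
Natural join on A: {(18, t, 2, 20, 28), (18, t, 4, 39, 18), (18, u, 2, 20, 28), (18, u, 4, 39, 18), (18, x, 2, 20, 28), (18, x, 4, 39, 18), (23, d, 1, 3, 12), (23, d, 1, 3, 6), (23, d, 13, 1, 29), (23, v, 1, 3, 12), (23, v, 1, 3, 6), (23, v, 13, 1, 29), (23, z, 1, 3, 12), (23, z, 1, 3, 6), (23, z, 13, 1, 29), (39, r, 20, 28, 13), (39, r, 20, 28, 15)}
π_{F, D, G, A} gives {(1, 12, 23, 3), (1, 6, 23, 3), (13, 29, 23, 1), (2, 28, 18, 20), (20, 13, 39, 28), (20, 15, 39, 28), (4, 18, 18, 39)} (10 duplicate(s) eliminated).
Apply σ_{A < 39}; surviving tuples: {(1, 12, 23, 3), (1, 6, 23, 3), (13, 29, 23, 1), (2, 28, 18, 20), (20, 13, 39, 28), (20, 15, 39, 28)}
π_{G, F} gives {(18, 2), (23, 1), (23, 13), (39, 20)} (2 duplicate(s) eliminated).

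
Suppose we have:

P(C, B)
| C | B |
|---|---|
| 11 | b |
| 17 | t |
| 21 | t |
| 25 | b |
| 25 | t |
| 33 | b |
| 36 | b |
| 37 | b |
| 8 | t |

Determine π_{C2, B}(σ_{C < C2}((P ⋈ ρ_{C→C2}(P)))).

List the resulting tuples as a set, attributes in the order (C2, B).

{(17, t), (21, t), (25, b), (25, t), (33, b), (36, b), (37, b)}

ρ[C→C2]: schema becomes (C2, B); tuples unchanged.
Joining P and ρ_{C→C2}(P) on B yields {(11, b, 11), (11, b, 25), (11, b, 33), (11, b, 36), (11, b, 37), (17, t, 17), (17, t, 21), (17, t, 25), (17, t, 8), (21, t, 17), (21, t, 21), (21, t, 25), (21, t, 8), (25, b, 11), (25, b, 25), (25, b, 33), (25, b, 36), (25, b, 37), (25, t, 17), (25, t, 21), (25, t, 25), (25, t, 8), (33, b, 11), (33, b, 25), (33, b, 33), (33, b, 36), (33, b, 37), (36, b, 11), (36, b, 25), (36, b, 33), (36, b, 36), (36, b, 37), (37, b, 11), (37, b, 25), (37, b, 33), (37, b, 36), (37, b, 37), (8, t, 17), (8, t, 21), (8, t, 25), (8, t, 8)}.
Filtering on C < C2 leaves {(11, b, 25), (11, b, 33), (11, b, 36), (11, b, 37), (17, t, 21), (17, t, 25), (21, t, 25), (25, b, 33), (25, b, 36), (25, b, 37), (33, b, 36), (33, b, 37), (36, b, 37), (8, t, 17), (8, t, 21), (8, t, 25)}.
π_{C2, B} gives {(17, t), (21, t), (25, b), (25, t), (33, b), (36, b), (37, b)} (9 duplicate(s) eliminated).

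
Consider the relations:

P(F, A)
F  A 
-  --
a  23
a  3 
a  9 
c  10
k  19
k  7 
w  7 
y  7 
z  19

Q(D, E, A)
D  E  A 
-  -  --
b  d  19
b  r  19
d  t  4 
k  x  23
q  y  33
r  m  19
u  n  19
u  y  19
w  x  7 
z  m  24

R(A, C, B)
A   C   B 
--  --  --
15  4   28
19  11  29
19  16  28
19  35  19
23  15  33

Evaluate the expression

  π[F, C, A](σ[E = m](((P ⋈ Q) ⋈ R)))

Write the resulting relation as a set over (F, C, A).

{(k, 11, 19), (k, 16, 19), (k, 35, 19), (z, 11, 19), (z, 16, 19), (z, 35, 19)}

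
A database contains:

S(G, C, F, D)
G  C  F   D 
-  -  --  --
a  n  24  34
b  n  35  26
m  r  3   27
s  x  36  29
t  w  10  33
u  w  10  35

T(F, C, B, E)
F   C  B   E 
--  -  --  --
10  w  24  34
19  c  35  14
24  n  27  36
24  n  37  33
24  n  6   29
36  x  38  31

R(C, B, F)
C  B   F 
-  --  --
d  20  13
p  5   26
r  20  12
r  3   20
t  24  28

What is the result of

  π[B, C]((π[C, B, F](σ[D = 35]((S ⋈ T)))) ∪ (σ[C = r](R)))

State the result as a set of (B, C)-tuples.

{(20, r), (24, w), (3, r)}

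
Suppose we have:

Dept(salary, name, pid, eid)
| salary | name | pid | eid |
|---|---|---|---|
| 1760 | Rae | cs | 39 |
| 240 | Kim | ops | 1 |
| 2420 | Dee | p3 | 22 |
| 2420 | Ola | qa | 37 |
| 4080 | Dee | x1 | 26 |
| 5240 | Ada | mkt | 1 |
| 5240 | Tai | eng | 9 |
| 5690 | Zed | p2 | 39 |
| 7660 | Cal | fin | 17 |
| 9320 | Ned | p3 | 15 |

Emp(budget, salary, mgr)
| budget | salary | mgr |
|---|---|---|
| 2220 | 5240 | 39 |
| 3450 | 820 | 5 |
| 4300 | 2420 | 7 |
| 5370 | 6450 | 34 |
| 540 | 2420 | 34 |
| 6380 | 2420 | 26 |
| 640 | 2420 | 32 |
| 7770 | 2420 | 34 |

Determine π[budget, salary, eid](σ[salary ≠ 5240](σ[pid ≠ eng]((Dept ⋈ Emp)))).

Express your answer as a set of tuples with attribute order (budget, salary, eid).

{(4300, 2420, 22), (4300, 2420, 37), (540, 2420, 22), (540, 2420, 37), (6380, 2420, 22), (6380, 2420, 37), (640, 2420, 22), (640, 2420, 37), (7770, 2420, 22), (7770, 2420, 37)}

Dept ⋈ Emp (natural join on salary): {(2420, Dee, p3, 22, 4300, 7), (2420, Dee, p3, 22, 540, 34), (2420, Dee, p3, 22, 6380, 26), (2420, Dee, p3, 22, 640, 32), (2420, Dee, p3, 22, 7770, 34), (2420, Ola, qa, 37, 4300, 7), (2420, Ola, qa, 37, 540, 34), (2420, Ola, qa, 37, 6380, 26), (2420, Ola, qa, 37, 640, 32), (2420, Ola, qa, 37, 7770, 34), (5240, Ada, mkt, 1, 2220, 39), (5240, Tai, eng, 9, 2220, 39)}
Apply σ_{pid ≠ eng}; surviving tuples: {(2420, Dee, p3, 22, 4300, 7), (2420, Dee, p3, 22, 540, 34), (2420, Dee, p3, 22, 6380, 26), (2420, Dee, p3, 22, 640, 32), (2420, Dee, p3, 22, 7770, 34), (2420, Ola, qa, 37, 4300, 7), (2420, Ola, qa, 37, 540, 34), (2420, Ola, qa, 37, 6380, 26), (2420, Ola, qa, 37, 640, 32), (2420, Ola, qa, 37, 7770, 34), (5240, Ada, mkt, 1, 2220, 39)}
Apply σ_{salary ≠ 5240}; surviving tuples: {(2420, Dee, p3, 22, 4300, 7), (2420, Dee, p3, 22, 540, 34), (2420, Dee, p3, 22, 6380, 26), (2420, Dee, p3, 22, 640, 32), (2420, Dee, p3, 22, 7770, 34), (2420, Ola, qa, 37, 4300, 7), (2420, Ola, qa, 37, 540, 34), (2420, Ola, qa, 37, 6380, 26), (2420, Ola, qa, 37, 640, 32), (2420, Ola, qa, 37, 7770, 34)}
π_{budget, salary, eid} gives {(4300, 2420, 22), (4300, 2420, 37), (540, 2420, 22), (540, 2420, 37), (6380, 2420, 22), (6380, 2420, 37), (640, 2420, 22), (640, 2420, 37), (7770, 2420, 22), (7770, 2420, 37)}.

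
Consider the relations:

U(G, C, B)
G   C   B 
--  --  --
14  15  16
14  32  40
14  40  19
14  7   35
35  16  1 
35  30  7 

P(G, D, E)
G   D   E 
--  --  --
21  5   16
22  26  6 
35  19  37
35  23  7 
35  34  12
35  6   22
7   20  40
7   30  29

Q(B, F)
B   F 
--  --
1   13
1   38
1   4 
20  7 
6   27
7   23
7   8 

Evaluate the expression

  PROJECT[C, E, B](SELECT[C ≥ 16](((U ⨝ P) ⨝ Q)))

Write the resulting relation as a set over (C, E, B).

{(16, 12, 1), (16, 22, 1), (16, 37, 1), (16, 7, 1), (30, 12, 7), (30, 22, 7), (30, 37, 7), (30, 7, 7)}

U ⋈ P (natural join on G): {(35, 16, 1, 19, 37), (35, 16, 1, 23, 7), (35, 16, 1, 34, 12), (35, 16, 1, 6, 22), (35, 30, 7, 19, 37), (35, 30, 7, 23, 7), (35, 30, 7, 34, 12), (35, 30, 7, 6, 22)}
(U ⨝ P) ⋈ Q (natural join on B): {(35, 16, 1, 19, 37, 13), (35, 16, 1, 19, 37, 38), (35, 16, 1, 19, 37, 4), (35, 16, 1, 23, 7, 13), (35, 16, 1, 23, 7, 38), (35, 16, 1, 23, 7, 4), (35, 16, 1, 34, 12, 13), (35, 16, 1, 34, 12, 38), (35, 16, 1, 34, 12, 4), (35, 16, 1, 6, 22, 13), (35, 16, 1, 6, 22, 38), (35, 16, 1, 6, 22, 4), (35, 30, 7, 19, 37, 23), (35, 30, 7, 19, 37, 8), (35, 30, 7, 23, 7, 23), (35, 30, 7, 23, 7, 8), (35, 30, 7, 34, 12, 23), (35, 30, 7, 34, 12, 8), (35, 30, 7, 6, 22, 23), (35, 30, 7, 6, 22, 8)}
σ[C ≥ 16]: keep tuples satisfying C ≥ 16 → {(35, 16, 1, 19, 37, 13), (35, 16, 1, 19, 37, 38), (35, 16, 1, 19, 37, 4), (35, 16, 1, 23, 7, 13), (35, 16, 1, 23, 7, 38), (35, 16, 1, 23, 7, 4), (35, 16, 1, 34, 12, 13), (35, 16, 1, 34, 12, 38), (35, 16, 1, 34, 12, 4), (35, 16, 1, 6, 22, 13), (35, 16, 1, 6, 22, 38), (35, 16, 1, 6, 22, 4), (35, 30, 7, 19, 37, 23), (35, 30, 7, 19, 37, 8), (35, 30, 7, 23, 7, 23), (35, 30, 7, 23, 7, 8), (35, 30, 7, 34, 12, 23), (35, 30, 7, 34, 12, 8), (35, 30, 7, 6, 22, 23), (35, 30, 7, 6, 22, 8)}
π[C, E, B]: project onto (C, E, B) (12 duplicate(s) eliminated) → {(16, 12, 1), (16, 22, 1), (16, 37, 1), (16, 7, 1), (30, 12, 7), (30, 22, 7), (30, 37, 7), (30, 7, 7)}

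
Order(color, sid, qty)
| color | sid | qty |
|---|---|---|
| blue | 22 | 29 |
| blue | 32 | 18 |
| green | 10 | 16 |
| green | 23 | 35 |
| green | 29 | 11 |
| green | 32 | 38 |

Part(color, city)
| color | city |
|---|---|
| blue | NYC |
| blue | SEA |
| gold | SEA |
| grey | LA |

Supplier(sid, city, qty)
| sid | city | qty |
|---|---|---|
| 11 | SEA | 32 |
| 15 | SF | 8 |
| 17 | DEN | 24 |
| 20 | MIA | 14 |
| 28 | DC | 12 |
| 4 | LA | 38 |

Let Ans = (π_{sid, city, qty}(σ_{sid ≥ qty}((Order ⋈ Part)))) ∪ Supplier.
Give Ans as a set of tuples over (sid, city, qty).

{(11, SEA, 32), (15, SF, 8), (17, DEN, 24), (20, MIA, 14), (28, DC, 12), (32, NYC, 18), (32, SEA, 18), (4, LA, 38)}

Joining Order and Part on color yields {(blue, 22, 29, NYC), (blue, 22, 29, SEA), (blue, 32, 18, NYC), (blue, 32, 18, SEA)}.
Filtering on sid ≥ qty leaves {(blue, 32, 18, NYC), (blue, 32, 18, SEA)}.
Projecting to sid, city, qty: {(32, NYC, 18), (32, SEA, 18)}
Set union of the two operands is {(11, SEA, 32), (15, SF, 8), (17, DEN, 24), (20, MIA, 14), (28, DC, 12), (32, NYC, 18), (32, SEA, 18), (4, LA, 38)}.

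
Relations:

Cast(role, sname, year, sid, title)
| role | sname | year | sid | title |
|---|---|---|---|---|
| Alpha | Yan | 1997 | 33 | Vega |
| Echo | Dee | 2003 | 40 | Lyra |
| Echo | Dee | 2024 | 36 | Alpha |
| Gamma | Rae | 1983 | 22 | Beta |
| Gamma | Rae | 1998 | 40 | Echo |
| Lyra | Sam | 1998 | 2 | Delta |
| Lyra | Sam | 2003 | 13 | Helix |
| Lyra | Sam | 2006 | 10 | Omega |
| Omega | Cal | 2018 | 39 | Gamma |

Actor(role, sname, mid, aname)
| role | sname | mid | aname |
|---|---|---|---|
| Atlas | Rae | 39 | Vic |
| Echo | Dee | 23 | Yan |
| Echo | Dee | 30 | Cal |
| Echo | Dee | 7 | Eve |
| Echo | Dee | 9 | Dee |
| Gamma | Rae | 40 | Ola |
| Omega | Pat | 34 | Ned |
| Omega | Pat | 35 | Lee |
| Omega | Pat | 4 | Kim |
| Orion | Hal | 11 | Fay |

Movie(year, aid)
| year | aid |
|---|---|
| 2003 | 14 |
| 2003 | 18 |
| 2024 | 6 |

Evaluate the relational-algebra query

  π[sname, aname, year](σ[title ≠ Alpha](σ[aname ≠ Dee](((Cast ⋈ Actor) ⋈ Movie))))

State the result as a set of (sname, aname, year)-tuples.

Cast ⋈ Actor (natural join on role, sname): {(Echo, Dee, 2003, 40, Lyra, 23, Yan), (Echo, Dee, 2003, 40, Lyra, 30, Cal), (Echo, Dee, 2003, 40, Lyra, 7, Eve), (Echo, Dee, 2003, 40, Lyra, 9, Dee), (Echo, Dee, 2024, 36, Alpha, 23, Yan), (Echo, Dee, 2024, 36, Alpha, 30, Cal), (Echo, Dee, 2024, 36, Alpha, 7, Eve), (Echo, Dee, 2024, 36, Alpha, 9, Dee), (Gamma, Rae, 1983, 22, Beta, 40, Ola), (Gamma, Rae, 1998, 40, Echo, 40, Ola)}
(Cast ⋈ Actor) ⋈ Movie (natural join on year): {(Echo, Dee, 2003, 40, Lyra, 23, Yan, 14), (Echo, Dee, 2003, 40, Lyra, 23, Yan, 18), (Echo, Dee, 2003, 40, Lyra, 30, Cal, 14), (Echo, Dee, 2003, 40, Lyra, 30, Cal, 18), (Echo, Dee, 2003, 40, Lyra, 7, Eve, 14), (Echo, Dee, 2003, 40, Lyra, 7, Eve, 18), (Echo, Dee, 2003, 40, Lyra, 9, Dee, 14), (Echo, Dee, 2003, 40, Lyra, 9, Dee, 18), (Echo, Dee, 2024, 36, Alpha, 23, Yan, 6), (Echo, Dee, 2024, 36, Alpha, 30, Cal, 6), (Echo, Dee, 2024, 36, Alpha, 7, Eve, 6), (Echo, Dee, 2024, 36, Alpha, 9, Dee, 6)}
σ[aname ≠ Dee]: keep tuples satisfying aname ≠ Dee → {(Echo, Dee, 2003, 40, Lyra, 23, Yan, 14), (Echo, Dee, 2003, 40, Lyra, 23, Yan, 18), (Echo, Dee, 2003, 40, Lyra, 30, Cal, 14), (Echo, Dee, 2003, 40, Lyra, 30, Cal, 18), (Echo, Dee, 2003, 40, Lyra, 7, Eve, 14), (Echo, Dee, 2003, 40, Lyra, 7, Eve, 18), (Echo, Dee, 2024, 36, Alpha, 23, Yan, 6), (Echo, Dee, 2024, 36, Alpha, 30, Cal, 6), (Echo, Dee, 2024, 36, Alpha, 7, Eve, 6)}
σ[title ≠ Alpha]: keep tuples satisfying title ≠ Alpha → {(Echo, Dee, 2003, 40, Lyra, 23, Yan, 14), (Echo, Dee, 2003, 40, Lyra, 23, Yan, 18), (Echo, Dee, 2003, 40, Lyra, 30, Cal, 14), (Echo, Dee, 2003, 40, Lyra, 30, Cal, 18), (Echo, Dee, 2003, 40, Lyra, 7, Eve, 14), (Echo, Dee, 2003, 40, Lyra, 7, Eve, 18)}
π_{sname, aname, year} gives {(Dee, Cal, 2003), (Dee, Eve, 2003), (Dee, Yan, 2003)} (3 duplicate(s) eliminated).

{(Dee, Cal, 2003), (Dee, Eve, 2003), (Dee, Yan, 2003)}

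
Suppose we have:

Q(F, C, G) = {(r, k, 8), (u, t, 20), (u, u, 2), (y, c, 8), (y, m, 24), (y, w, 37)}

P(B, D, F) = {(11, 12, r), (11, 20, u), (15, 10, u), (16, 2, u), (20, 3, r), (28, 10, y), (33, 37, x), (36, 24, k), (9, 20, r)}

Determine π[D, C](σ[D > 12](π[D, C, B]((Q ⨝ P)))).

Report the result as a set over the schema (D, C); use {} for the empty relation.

{(20, k), (20, t), (20, u)}

Q ⋈ P (natural join on F): {(r, k, 8, 11, 12), (r, k, 8, 20, 3), (r, k, 8, 9, 20), (u, t, 20, 11, 20), (u, t, 20, 15, 10), (u, t, 20, 16, 2), (u, u, 2, 11, 20), (u, u, 2, 15, 10), (u, u, 2, 16, 2), (y, c, 8, 28, 10), (y, m, 24, 28, 10), (y, w, 37, 28, 10)}
π_{D, C, B} gives {(10, c, 28), (10, m, 28), (10, t, 15), (10, u, 15), (10, w, 28), (12, k, 11), (2, t, 16), (2, u, 16), (20, k, 9), (20, t, 11), (20, u, 11), (3, k, 20)}.
σ[D > 12]: keep tuples satisfying D > 12 → {(20, k, 9), (20, t, 11), (20, u, 11)}
π_{D, C} gives {(20, k), (20, t), (20, u)}.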